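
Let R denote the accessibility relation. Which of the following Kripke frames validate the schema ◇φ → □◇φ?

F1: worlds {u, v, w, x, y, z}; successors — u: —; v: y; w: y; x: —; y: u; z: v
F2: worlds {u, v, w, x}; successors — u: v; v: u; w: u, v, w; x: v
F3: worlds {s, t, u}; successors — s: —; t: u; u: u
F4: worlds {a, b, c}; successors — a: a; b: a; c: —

F3, F4

The schema corresponds to the Euclidean property: ∀x ∀y ∀z (Rxy ∧ Rxz → Ryz).
F1: fails — Rvy and Rvy but not Ryy.
F2: fails — Ruv and Ruv but not Rvv.
F3: holds.
F4: holds.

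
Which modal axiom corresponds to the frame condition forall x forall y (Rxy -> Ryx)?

s → □◇s

The condition is symmetry. The B schema s → □◇s defines it.
Suppose s→□◇s is valid. Take Rxy and set V(s)={x}. Then s at x, so □◇s at x, so ◇s at y, so some z with Ryz has s; z=x, i.e. Ryx.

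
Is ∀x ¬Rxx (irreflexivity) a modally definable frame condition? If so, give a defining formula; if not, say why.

No — not modally definable

If a class were modally definable it would be closed under surjective bounded morphisms (Goldblatt–Thomason).
The 5-cycle (worlds a,b,c,d,e with a→b→c→d→e→a) is irreflexive, and the map sending every world to a single reflexive point • is a surjective bounded morphism (forth: every edge maps to (•,•); back: every world has a successor). So any modal formula valid on the 5-cycle is also valid on the reflexive point, which is not irreflexive.
So the class is not modally definable.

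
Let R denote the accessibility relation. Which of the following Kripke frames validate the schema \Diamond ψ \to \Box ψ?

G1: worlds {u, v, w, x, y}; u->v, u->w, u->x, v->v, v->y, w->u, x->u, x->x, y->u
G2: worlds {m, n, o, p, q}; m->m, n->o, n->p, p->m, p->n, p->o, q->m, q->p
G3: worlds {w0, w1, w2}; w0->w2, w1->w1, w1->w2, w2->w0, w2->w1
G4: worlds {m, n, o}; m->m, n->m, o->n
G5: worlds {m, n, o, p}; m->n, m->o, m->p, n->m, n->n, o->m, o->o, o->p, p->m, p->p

The schema corresponds to partial functionality: \forall x \forall y \forall z (Rxy \wedge Rxz \to y = z).
G1: fails — u sees both v and w.
G2: fails — n sees both o and p.
G3: fails — w1 sees both w1 and w2.
G4: condition met.
G5: fails — m sees both n and o.
Valid on: G4.

G4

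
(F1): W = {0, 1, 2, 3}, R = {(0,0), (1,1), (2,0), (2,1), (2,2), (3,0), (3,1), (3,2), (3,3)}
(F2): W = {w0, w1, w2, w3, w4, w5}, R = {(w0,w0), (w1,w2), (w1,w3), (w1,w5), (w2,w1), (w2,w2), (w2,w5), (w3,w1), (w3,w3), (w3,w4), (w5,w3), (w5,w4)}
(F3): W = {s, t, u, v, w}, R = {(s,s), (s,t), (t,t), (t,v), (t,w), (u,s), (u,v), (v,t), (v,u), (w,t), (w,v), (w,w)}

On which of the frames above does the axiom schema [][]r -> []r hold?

(F1), (F2)

This is the axiom for density; its first-order frame correspondent is forall x forall y (Rxy -> exists z (Rxz & Rzy)).
(F1): holds.
(F2): holds.
(F3): fails — Ruv but no z with Ruz and Rzv.
Valid on: (F1), (F2).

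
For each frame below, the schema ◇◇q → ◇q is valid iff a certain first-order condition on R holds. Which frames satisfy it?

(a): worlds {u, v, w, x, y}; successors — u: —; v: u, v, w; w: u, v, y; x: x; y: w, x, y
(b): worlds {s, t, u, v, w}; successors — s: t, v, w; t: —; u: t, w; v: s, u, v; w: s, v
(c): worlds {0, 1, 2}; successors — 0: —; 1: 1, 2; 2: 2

This is the axiom for a generalized confluence (Geach) condition; its first-order frame correspondent is ∀x ∀y (xR²y → ∃w (y = w ∧ xRw)).
(a): fails — vR²y but no t with y=t and vRt.
(b): fails — sR²s but no w* with s=w* and sRw*.
(c): holds.
Valid on: (c).

(c)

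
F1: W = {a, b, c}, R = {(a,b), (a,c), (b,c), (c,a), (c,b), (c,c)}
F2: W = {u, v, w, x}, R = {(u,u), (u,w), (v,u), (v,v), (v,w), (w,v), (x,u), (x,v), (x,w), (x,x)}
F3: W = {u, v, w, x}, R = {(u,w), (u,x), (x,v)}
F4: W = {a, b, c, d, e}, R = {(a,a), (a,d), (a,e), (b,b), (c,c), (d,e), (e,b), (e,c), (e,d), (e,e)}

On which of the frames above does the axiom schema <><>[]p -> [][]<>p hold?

This is the axiom for a generalized confluence (Geach) condition; its first-order frame correspondent is forall x forall y forall z ((x R^2 y & x R^2 z) -> exists w (yRw & zRw)).
F1: ✓.
F2: fails — uR²u, uR²w but no t with uRt and wRt.
F3: fails — uR²v, uR²v but no t with vRt and vRt.
F4: fails — aR²a, aR²b but no w with aRw and bRw.

F1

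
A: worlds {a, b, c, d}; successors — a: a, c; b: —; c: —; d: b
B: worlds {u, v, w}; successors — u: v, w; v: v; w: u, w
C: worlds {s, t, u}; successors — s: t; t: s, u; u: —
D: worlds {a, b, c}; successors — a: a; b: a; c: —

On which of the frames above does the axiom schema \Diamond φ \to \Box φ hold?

D

This is the axiom for partial functionality; its first-order frame correspondent is \forall x \forall y \forall z (Rxy \wedge Rxz \to y = z).
A: fails — a sees both a and c.
B: fails — u sees both v and w.
C: fails — t sees both s and u.
D: satisfies the condition.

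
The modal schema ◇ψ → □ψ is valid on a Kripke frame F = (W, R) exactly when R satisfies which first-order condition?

partial functionality: ∀x ∀y ∀z (Rxy ∧ Rxz → y = z)

Suppose ◇ψ→□ψ is valid. Take Rxy, Rxz and set V(ψ)={y}. Then ◇ψ at x, so □ψ at x, so ψ at z, i.e. z=y.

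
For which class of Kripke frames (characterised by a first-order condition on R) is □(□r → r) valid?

Suppose □(□r→r) is valid. Take Rxy and set V(r)={w : Ryw}. Then at y, □r holds; since □(□r→r) at x, □r→r at y, so r at y, i.e. Ryy.

shift-reflexivity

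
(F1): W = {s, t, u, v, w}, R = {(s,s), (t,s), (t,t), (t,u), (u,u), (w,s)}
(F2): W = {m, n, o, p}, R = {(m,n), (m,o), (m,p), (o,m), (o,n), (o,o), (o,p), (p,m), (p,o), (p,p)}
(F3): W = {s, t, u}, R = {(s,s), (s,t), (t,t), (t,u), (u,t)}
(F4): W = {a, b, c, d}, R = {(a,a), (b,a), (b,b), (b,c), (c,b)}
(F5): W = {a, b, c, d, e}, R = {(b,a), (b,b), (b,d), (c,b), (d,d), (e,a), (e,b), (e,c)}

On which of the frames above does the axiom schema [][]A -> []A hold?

(F1), (F2), (F3), (F4)

Frame correspondent (Sahlqvist): forall x forall y (Rxy -> exists z (Rxz & Rzy)) — i.e. density.
(F1): holds.
(F2): holds.
(F3): holds.
(F4): holds.
(F5): fails — Rec but no z with Rez and Rzc.
Valid on: (F1), (F2), (F3), (F4).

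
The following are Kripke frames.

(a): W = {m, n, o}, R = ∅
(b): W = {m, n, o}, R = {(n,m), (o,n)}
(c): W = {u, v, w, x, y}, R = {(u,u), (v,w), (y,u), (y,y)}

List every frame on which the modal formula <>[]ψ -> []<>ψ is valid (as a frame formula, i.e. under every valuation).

(a)

This is the axiom for convergence; its first-order frame correspondent is forall x forall y forall z (Rxy & Rxz -> exists w (Ryw & Rzw)).
(a): ✓.
(b): fails — Rnm and Rnm but m and m have no common successor.
(c): fails — Rvw and Rvw but w and w have no common successor.
Valid on: (a).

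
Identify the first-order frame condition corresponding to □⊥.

This schema is the Ver axiom.
It corresponds to emptiness of R: ∀x ∀y ¬Rxy.

emptiness of R: ∀x ∀y ¬Rxy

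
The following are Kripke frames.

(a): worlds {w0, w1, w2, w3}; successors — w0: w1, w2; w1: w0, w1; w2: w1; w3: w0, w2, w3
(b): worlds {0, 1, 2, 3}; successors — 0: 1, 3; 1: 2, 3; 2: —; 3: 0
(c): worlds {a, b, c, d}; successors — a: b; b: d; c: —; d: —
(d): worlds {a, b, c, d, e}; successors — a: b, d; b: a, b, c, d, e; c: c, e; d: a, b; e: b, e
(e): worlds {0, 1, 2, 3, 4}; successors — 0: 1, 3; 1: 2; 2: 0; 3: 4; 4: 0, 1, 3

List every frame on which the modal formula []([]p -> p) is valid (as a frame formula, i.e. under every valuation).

Frame correspondent (Sahlqvist): forall x forall y (Rxy -> Ryy) — i.e. shift-reflexivity.
(a): fails — Rw1w0 but not Rw0w0.
(b): fails — R12 but not R22.
(c): fails — Rab but not Rbb.
(d): fails — Rba but not Raa.
(e): fails — R34 but not R44.

none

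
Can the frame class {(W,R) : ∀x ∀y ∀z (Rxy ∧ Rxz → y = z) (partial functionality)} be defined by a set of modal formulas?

The condition is partial functionality. A defining modal formula is ◇p → □p.
Suppose ◇p→□p is valid. Take Rxy, Rxz and set V(p)={y}. Then ◇p at x, so □p at x, so p at z, i.e. z=y.

Yes — defined by ◇p → □p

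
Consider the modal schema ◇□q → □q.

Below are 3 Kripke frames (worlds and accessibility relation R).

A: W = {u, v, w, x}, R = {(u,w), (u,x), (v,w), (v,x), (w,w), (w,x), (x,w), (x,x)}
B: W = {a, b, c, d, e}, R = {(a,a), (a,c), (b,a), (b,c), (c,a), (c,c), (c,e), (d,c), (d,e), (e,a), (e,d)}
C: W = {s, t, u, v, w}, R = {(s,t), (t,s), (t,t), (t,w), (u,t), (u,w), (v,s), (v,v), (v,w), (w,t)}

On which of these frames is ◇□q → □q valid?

Frame correspondent (Sahlqvist): ∀x ∀y ∀z (Rxy ∧ Rxz → Ryz) — i.e. the Euclidean property.
A: condition met.
B: fails — Rce and Rcc but not Rec.
C: fails — Rts and Rts but not Rss.
Valid on: A.

A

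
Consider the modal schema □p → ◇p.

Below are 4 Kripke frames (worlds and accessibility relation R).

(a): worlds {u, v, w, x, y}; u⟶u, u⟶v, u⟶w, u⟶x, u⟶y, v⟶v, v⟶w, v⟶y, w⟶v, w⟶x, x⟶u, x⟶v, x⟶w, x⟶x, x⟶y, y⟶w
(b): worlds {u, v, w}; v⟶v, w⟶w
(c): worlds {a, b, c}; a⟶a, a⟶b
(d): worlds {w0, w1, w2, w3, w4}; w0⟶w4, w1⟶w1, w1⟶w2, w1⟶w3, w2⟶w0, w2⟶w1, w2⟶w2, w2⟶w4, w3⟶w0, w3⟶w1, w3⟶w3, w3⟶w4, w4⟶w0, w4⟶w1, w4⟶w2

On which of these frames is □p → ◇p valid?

(a), (d)

This is the axiom for seriality; its first-order frame correspondent is ∀x ∃y Rxy.
(a): satisfies the condition.
(b): fails — world u has no successor.
(c): fails — world b has no successor.
(d): satisfies the condition.
Valid on: (a), (d).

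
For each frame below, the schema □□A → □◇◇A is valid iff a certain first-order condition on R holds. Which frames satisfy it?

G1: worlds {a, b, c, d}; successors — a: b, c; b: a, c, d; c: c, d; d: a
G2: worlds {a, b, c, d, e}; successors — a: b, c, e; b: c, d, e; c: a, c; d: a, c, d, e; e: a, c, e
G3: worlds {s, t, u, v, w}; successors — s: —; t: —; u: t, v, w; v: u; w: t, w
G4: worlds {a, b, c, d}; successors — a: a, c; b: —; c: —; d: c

The schema corresponds to a generalized confluence (Geach) condition: ∀x ∀z (xRz → ∃w (xR²w ∧ zR²w)).
G1: holds.
G2: holds.
G3: fails — uRt but no w* with uR²w* and tR²w*.
G4: fails — aRc but no w with aR²w and cR²w.

G1, G2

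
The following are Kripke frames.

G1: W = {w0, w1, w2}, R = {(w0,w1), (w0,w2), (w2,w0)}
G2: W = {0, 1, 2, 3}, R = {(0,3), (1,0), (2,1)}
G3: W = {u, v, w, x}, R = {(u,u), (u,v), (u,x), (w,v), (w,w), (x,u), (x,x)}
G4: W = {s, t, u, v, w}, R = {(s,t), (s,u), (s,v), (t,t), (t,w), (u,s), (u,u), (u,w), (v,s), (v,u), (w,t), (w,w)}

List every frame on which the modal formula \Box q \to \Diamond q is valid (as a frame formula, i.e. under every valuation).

G4

The schema corresponds to seriality: \forall x \exists y Rxy.
G1: fails — world w1 has no successor.
G2: fails — world 3 has no successor.
G3: fails — world v has no successor.
G4: ✓.
Valid on: G4.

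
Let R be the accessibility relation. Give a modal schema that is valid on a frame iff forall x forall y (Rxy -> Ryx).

This is symmetry; the standard corresponding axiom is B: q → □◇q.

q → □◇q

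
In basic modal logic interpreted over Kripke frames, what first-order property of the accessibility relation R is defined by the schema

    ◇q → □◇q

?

Suppose ◇q→□◇q is valid. Take Rxy, Rxz and set V(q)={y}. Then ◇q at x, so □◇q at x, so ◇q at z, so some w with Rzw has q; w=y, i.e. Rzy. By symmetry of the argument, Ryz.

the Euclidean property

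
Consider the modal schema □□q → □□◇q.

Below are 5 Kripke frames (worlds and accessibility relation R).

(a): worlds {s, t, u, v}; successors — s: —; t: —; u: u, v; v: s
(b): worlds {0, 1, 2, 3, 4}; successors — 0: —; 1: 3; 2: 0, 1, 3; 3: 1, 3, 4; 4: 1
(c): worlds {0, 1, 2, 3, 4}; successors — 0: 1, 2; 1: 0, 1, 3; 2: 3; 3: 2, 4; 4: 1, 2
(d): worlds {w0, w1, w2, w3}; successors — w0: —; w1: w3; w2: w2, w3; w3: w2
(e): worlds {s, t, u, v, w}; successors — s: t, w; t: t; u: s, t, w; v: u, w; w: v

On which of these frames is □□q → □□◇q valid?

(b), (d)

The schema corresponds to a generalized confluence (Geach) condition: ∀x ∀z (xR²z → ∃w (xR²w ∧ zRw)).
(a): fails — uR²s but no w with uR²w and sRw.
(b): holds.
(c): fails — 0R²3 but no w with 0R²w and 3Rw.
(d): holds.
(e): fails — sR²v but no w* with sR²w* and vRw*.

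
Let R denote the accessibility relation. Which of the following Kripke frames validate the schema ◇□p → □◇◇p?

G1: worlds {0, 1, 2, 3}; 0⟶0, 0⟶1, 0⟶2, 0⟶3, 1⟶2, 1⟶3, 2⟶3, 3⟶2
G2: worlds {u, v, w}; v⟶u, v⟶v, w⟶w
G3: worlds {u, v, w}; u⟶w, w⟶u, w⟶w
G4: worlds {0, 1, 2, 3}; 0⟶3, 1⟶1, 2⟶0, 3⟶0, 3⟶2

This is the axiom for a generalized confluence (Geach) condition; its first-order frame correspondent is ∀x ∀y ∀z ((xRy ∧ xRz) → ∃w (yRw ∧ zR²w)).
G1: fails — 0R2, 0R2 but no w with 2Rw and 2R²w.
G2: fails — vRu, vRu but no t with uRt and uR²t.
G3: condition met.
G4: fails — 2R0, 2R0 but no w with 0Rw and 0R²w.
Valid on: G3.

G3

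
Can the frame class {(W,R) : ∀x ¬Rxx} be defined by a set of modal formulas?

Not definable by any modal formula

Any modally definable frame class is closed under surjective bounded morphisms.
The 4-cycle (worlds 0,1,2,3 with 0→1→2→3→0) is irreflexive, and the map sending every world to a single reflexive point • is a surjective bounded morphism (forth: every edge maps to (•,•); back: every world has a successor). So any modal formula valid on the 4-cycle is also valid on the reflexive point, which is not irreflexive.
So the class is not modally definable.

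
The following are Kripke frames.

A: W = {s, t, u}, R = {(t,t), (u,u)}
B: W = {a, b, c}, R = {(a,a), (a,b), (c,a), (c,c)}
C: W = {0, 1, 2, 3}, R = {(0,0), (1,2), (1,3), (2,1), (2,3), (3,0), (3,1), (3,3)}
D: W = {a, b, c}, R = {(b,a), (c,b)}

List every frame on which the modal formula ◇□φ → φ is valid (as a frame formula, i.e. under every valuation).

The schema corresponds to symmetry: ∀x ∀y (Rxy → Ryx).
A: condition met.
B: fails — Rca but not Rac.
C: fails — R23 but not R32.
D: fails — Rba but not Rab.
Valid on: A.

A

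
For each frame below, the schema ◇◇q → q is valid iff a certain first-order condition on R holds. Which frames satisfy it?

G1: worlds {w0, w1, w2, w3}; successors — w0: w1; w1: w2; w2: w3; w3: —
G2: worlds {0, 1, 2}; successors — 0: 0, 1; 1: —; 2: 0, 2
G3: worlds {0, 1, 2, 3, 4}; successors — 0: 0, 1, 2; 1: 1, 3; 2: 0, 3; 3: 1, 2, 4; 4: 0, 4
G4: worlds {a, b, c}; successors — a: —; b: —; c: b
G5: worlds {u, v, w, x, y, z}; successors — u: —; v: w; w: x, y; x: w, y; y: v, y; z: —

G4

This is the axiom for a generalized confluence (Geach) condition; its first-order frame correspondent is ∀x ∀y (xR²y → ∃w (y = w ∧ x = w)).
G1: fails — w0R²w2 but w2 ≠ w0.
G2: fails — 0R²1 but 1 ≠ 0.
G3: fails — 0R²1 but 1 ≠ 0.
G4: condition met.
G5: fails — vR²x but x ≠ v.
Valid on: G4.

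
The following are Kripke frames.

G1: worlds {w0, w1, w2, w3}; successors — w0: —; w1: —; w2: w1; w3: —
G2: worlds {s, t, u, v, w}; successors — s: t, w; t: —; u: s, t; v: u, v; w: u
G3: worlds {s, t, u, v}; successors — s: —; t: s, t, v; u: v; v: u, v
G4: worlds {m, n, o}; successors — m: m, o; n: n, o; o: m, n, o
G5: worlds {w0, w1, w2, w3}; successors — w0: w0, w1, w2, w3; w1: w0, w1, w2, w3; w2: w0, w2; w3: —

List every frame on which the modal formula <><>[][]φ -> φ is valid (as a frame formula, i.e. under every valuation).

G1, G4

The schema corresponds to a generalized confluence (Geach) condition: forall x forall y (x R^2 y -> exists w (y R^2 w & x = w)).
G1: condition met.
G2: fails — sR²u but no w* with uR²w* and s=w*.
G3: fails — tR²s but no w with sR²w and t=w.
G4: condition met.
G5: fails — w0R²w3 but no w with w3R²w and w0=w.
Valid on: G1, G4.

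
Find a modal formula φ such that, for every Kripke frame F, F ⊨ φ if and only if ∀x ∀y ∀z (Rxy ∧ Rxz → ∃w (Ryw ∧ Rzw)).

◇□r → □◇r

This is convergence; the standard corresponding axiom is .2: ◇□r → □◇r.
Suppose ◇□r→□◇r is valid. Take Rxy, Rxz and set V(r)={w : Ryw}. Then □r at y so ◇□r at x, so □◇r at x, so ◇r at z, giving w with Rzw and Ryw.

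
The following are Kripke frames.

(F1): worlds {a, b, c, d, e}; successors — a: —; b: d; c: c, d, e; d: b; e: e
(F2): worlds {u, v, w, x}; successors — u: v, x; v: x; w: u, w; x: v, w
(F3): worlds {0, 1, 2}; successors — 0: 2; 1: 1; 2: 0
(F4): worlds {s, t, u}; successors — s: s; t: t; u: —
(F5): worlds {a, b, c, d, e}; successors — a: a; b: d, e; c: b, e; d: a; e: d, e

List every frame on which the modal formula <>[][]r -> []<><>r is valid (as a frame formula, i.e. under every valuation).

(F2), (F3), (F4), (F5)

This is the axiom for a generalized confluence (Geach) condition; its first-order frame correspondent is forall x forall y forall z ((xRy & xRz) -> exists w (y R^2 w & z R^2 w)).
(F1): fails — cRd, cRe but no w with dR²w and eR²w.
(F2): satisfies the condition.
(F3): satisfies the condition.
(F4): satisfies the condition.
(F5): satisfies the condition.
Valid on: (F2), (F3), (F4), (F5).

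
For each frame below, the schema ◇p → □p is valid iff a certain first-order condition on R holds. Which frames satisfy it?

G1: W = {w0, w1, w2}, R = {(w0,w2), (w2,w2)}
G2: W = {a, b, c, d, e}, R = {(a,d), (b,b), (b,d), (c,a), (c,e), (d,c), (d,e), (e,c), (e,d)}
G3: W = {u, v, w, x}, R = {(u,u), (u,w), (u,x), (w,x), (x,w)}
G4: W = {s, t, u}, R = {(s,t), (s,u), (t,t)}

G1

The schema corresponds to partial functionality: ∀x ∀y ∀z (Rxy ∧ Rxz → y = z).
G1: satisfies the condition.
G2: fails — b sees both b and d.
G3: fails — u sees both u and w.
G4: fails — s sees both t and u.
Valid on: G1.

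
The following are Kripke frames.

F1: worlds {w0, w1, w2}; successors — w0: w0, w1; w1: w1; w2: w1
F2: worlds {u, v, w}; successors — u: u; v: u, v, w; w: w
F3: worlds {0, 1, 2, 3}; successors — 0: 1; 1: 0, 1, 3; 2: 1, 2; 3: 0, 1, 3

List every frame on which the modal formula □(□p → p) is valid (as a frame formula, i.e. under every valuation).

The schema corresponds to shift-reflexivity: ∀x ∀y (Rxy → Ryy).
F1: condition met.
F2: condition met.
F3: fails — R10 but not R00.

F1, F2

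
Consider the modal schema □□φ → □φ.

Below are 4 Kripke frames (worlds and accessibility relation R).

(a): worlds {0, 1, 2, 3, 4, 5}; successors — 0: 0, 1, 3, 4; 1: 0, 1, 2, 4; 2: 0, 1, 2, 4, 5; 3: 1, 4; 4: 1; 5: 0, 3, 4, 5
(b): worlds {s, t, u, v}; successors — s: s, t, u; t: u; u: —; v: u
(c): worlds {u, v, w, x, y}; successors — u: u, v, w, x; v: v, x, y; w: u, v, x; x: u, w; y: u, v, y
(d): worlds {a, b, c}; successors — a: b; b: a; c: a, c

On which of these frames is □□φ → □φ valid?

Frame correspondent (Sahlqvist): ∀x ∀y (Rxy → ∃z (Rxz ∧ Rzy)) — i.e. density.
(a): holds.
(b): fails — Rvu but no z with Rvz and Rzu.
(c): holds.
(d): fails — Rab but no z with Raz and Rzb.

(a), (c)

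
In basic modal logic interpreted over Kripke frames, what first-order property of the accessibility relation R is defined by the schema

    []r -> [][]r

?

Transitivity

Suppose □r→□□r is valid. Take Rxy, Ryz and set V(r)={w : Rxw}. Then □r at x, so □□r at x, so □r at y, so r at z, i.e. Rxz.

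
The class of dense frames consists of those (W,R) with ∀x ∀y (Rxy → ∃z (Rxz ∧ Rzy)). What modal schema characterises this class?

□□p → □p

This is density; the standard corresponding axiom is C4: □□p → □p.
Suppose □□p→□p is valid. Take Rxy and set V(p)={w : xR²w}. Then □□p at x, so □p at x, so p at y, i.e. ∃z(Rxz∧Rzy).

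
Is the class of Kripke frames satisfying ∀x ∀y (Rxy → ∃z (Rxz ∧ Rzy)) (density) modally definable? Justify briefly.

Yes, by □□q → □q

Yes: it is density, defined by the C4 schema □□q → □q.
Suppose □□q→□q is valid. Take Rxy and set V(q)={w : xR²w}. Then □□q at x, so □q at x, so q at y, i.e. ∃z(Rxz∧Rzy).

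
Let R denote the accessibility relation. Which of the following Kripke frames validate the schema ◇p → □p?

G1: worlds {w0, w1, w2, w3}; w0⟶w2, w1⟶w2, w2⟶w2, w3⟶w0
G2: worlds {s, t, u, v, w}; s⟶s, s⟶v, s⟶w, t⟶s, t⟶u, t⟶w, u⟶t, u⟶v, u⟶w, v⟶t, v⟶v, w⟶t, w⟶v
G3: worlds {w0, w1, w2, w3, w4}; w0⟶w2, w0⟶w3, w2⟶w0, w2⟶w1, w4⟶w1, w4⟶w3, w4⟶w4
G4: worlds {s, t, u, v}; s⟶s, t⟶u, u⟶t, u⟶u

Frame correspondent (Sahlqvist): ∀x ∀y ∀z (Rxy ∧ Rxz → y = z) — i.e. partial functionality.
G1: satisfies the condition.
G2: fails — s sees both s and v.
G3: fails — w0 sees both w2 and w3.
G4: fails — u sees both t and u.
Valid on: G1.

G1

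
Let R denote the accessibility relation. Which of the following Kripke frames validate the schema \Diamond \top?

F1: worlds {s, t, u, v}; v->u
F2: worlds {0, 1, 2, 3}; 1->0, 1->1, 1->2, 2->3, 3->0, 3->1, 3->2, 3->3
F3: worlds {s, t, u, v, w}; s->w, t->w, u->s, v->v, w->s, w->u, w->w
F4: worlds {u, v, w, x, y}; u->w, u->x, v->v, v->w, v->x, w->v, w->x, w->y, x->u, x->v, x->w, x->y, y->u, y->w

This is the axiom for seriality; its first-order frame correspondent is \forall x \exists y Rxy.
F1: fails — world s has no successor.
F2: fails — world 0 has no successor.
F3: satisfies the condition.
F4: satisfies the condition.
Valid on: F3, F4.

F3, F4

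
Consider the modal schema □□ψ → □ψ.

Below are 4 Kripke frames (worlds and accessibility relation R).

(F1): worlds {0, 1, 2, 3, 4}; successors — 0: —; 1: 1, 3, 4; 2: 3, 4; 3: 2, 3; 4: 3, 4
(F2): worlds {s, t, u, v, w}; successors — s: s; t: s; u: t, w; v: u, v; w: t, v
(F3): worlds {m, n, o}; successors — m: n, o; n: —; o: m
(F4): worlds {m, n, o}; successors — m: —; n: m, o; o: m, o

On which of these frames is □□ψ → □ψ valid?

(F1), (F4)

Frame correspondent (Sahlqvist): ∀x ∀y (Rxy → ∃z (Rxz ∧ Rzy)) — i.e. density.
(F1): ✓.
(F2): fails — Rwt but no z with Rwz and Rzt.
(F3): fails — Rom but no z with Roz and Rzm.
(F4): ✓.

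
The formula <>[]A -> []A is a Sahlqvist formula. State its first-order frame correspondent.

This is a form of the 5 axiom.
Its frame correspondent is the Euclidean property — forall x forall y forall z (Rxy & Rxz -> Ryz).

The Euclidean property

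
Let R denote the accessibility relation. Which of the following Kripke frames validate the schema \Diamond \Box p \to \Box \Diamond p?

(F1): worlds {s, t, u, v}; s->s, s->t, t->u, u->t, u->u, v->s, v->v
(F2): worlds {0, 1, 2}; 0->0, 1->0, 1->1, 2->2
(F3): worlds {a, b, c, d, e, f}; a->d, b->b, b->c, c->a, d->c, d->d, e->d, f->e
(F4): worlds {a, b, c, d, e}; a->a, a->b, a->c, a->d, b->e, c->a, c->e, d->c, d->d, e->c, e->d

(F2)

The schema corresponds to convergence: \forall x \forall y \forall z (Rxy \wedge Rxz \to \exists w (Ryw \wedge Rzw)).
(F1): fails — Rss and Rst but s and t have no common successor.
(F2): satisfies the condition.
(F3): fails — Rbc and Rbb but c and b have no common successor.
(F4): fails — Rab and Raa but b and a have no common successor.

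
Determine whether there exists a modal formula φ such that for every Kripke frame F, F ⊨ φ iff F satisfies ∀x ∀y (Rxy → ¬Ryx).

If a class were modally definable it would be closed under surjective bounded morphisms (Goldblatt–Thomason).
The 5-cycle (worlds s,t,u,v,w with s→t→u→v→w→s) is asymmetric. Mapping every world to a single reflexive point • is a surjective bounded morphism, and the reflexive point is not asymmetric (R•• but asymmetry requires ¬R••).
Hence asymmetry is not modally definable.

No — not modally definable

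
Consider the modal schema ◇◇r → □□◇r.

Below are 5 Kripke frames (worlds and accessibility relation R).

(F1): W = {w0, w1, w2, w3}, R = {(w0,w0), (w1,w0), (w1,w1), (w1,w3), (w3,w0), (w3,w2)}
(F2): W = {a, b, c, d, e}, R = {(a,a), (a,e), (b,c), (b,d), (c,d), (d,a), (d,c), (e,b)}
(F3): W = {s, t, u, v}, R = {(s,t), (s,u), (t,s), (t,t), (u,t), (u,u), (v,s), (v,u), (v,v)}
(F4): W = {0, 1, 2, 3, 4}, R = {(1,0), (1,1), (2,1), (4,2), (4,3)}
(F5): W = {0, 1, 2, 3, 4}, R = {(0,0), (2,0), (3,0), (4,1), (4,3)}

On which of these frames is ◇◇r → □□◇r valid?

Frame correspondent (Sahlqvist): ∀x ∀y ∀z ((xR²y ∧ xR²z) → ∃w (y = w ∧ zRw)) — i.e. a generalized confluence (Geach) condition.
(F1): fails — w1R²w0, w1R²w2 but no w with w0=w and w2Rw.
(F2): fails — aR²a, aR²b but no w with a=w and bRw.
(F3): fails — sR²s, sR²s but no w with s=w and sRw.
(F4): fails — 1R²0, 1R²0 but no w with 0=w and 0Rw.
(F5): condition met.
Valid on: (F5).

(F5)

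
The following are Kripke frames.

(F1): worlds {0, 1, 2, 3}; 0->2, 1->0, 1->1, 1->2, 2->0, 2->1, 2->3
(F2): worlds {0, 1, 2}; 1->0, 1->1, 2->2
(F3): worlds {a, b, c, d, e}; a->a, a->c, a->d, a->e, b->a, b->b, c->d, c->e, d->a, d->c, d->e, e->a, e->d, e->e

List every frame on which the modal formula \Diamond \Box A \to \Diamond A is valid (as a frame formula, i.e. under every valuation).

(F3)

Frame correspondent (Sahlqvist): \forall x \forall y (xRy \to \exists w (yRw \wedge xRw)) — i.e. a generalized confluence (Geach) condition.
(F1): fails — 0R2 but no w with 2Rw and 0Rw.
(F2): fails — 1R0 but no w with 0Rw and 1Rw.
(F3): condition met.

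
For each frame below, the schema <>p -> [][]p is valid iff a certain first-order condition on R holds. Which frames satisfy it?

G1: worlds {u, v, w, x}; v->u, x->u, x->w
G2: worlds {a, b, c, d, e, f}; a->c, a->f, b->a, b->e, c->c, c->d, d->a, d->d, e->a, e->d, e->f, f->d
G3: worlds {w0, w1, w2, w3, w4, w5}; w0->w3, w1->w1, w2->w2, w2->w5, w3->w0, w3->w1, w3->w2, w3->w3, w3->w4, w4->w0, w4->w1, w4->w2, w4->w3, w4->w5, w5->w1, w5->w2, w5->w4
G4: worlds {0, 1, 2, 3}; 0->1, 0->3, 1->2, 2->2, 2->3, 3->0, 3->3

G1

This is the axiom for a generalized confluence (Geach) condition; its first-order frame correspondent is forall x forall y forall z ((xRy & x R^2 z) -> exists w (y = w & z = w)).
G1: condition met.
G2: fails — aRc, aR²d but c ≠ d.
G3: fails — w0Rw3, w0R²w0 but w3 ≠ w0.
G4: fails — 0R1, 0R²0 but 1 ≠ 0.
Valid on: G1.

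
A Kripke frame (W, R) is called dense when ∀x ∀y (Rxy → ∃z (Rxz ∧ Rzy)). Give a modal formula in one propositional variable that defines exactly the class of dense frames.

□□q → □q

This is density; the standard corresponding axiom is C4: □□q → □q.
Suppose □□q→□q is valid. Take Rxy and set V(q)={w : xR²w}. Then □□q at x, so □q at x, so q at y, i.e. ∃z(Rxz∧Rzy).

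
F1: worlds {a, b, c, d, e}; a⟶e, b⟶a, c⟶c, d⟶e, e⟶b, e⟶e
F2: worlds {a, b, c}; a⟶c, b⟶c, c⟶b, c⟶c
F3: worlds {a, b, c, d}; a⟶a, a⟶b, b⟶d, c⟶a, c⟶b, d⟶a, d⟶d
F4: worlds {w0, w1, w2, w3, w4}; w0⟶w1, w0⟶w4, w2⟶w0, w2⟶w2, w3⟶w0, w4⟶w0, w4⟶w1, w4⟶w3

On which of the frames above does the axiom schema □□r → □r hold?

The schema corresponds to density: ∀x ∀y (Rxy → ∃z (Rxz ∧ Rzy)).
F1: fails — Rba but no z with Rbz and Rza.
F2: satisfies the condition.
F3: satisfies the condition.
F4: fails — Rw0w4 but no z with Rw0z and Rzw4.

F2, F3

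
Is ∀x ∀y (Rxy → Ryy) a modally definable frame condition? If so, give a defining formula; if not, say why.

Yes — defined by □(□p → p)

This is a Sahlqvist condition; the T□ axiom □(□p → p) defines it.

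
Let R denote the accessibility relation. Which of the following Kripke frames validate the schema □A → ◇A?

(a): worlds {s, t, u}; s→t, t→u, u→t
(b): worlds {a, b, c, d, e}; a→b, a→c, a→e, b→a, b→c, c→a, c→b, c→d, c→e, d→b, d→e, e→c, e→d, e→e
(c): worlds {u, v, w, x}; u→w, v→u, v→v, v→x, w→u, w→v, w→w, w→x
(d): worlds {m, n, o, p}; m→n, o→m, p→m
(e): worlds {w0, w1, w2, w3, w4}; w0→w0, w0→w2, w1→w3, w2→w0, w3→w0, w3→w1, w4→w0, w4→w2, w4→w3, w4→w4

(a), (b), (e)

Frame correspondent (Sahlqvist): ∀x ∃y Rxy — i.e. seriality.
(a): condition met.
(b): condition met.
(c): fails — world x has no successor.
(d): fails — world n has no successor.
(e): condition met.
Valid on: (a), (b), (e).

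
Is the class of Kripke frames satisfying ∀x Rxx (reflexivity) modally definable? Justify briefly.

Definable; □p → p defines it

This is a Sahlqvist condition; the T axiom □p → p defines it.
Suppose □p→p is valid. At any x set V(p)={w : Rxw}. Then □p holds at x, so p holds at x, i.e. Rxx.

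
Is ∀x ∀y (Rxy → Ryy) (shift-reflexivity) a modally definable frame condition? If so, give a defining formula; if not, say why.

The condition is shift-reflexivity. A defining modal formula is □(□q → q).

Definable; □(□q → q) defines it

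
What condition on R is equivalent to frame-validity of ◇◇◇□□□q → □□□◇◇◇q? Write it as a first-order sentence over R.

∀x ∀y ∀z ((xR³y ∧ xR³z) → ∃w (yR³w ∧ zR³w))

This is a Sahlqvist (Geach-type) schema ◇^3□^3q → □^3◇^3q.
Minimal-valuation argument: fix x; take any y with xR^3y and any z with xR^3z. Set V(q) to the set of worlds R-reachable from y in exactly 3 steps. Then □^3q holds at y, so the antecedent holds at x; validity forces ◇^3q at z, giving a w with zR^3w and yR^3w.
First-order correspondent: ∀x ∀y ∀z ((xR³y ∧ xR³z) → ∃w (yR³w ∧ zR³w)).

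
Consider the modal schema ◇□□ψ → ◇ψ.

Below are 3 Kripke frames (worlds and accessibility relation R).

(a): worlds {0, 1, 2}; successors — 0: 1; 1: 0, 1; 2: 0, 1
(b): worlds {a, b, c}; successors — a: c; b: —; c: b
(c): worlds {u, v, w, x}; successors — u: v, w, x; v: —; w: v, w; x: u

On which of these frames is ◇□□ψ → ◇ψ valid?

(a)

The schema corresponds to a generalized confluence (Geach) condition: ∀x ∀y (xRy → ∃w (yR²w ∧ xRw)).
(a): holds.
(b): fails — aRc but no w with cR²w and aRw.
(c): fails — uRv but no t with vR²t and uRt.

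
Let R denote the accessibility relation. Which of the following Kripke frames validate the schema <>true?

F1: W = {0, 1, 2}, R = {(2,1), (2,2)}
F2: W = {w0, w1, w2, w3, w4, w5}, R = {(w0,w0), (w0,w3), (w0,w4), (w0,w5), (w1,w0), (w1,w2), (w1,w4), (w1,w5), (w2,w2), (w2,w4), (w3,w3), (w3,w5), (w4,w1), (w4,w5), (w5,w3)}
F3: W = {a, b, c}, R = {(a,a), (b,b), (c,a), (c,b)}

F2, F3

Frame correspondent (Sahlqvist): forall x exists y Rxy — i.e. seriality.
F1: fails — world 0 has no successor.
F2: ✓.
F3: ✓.
Valid on: F2, F3.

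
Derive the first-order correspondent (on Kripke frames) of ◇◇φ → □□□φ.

∀x ∀y ∀z ((xR²y ∧ xR³z) → ∃w (y = w ∧ z = w))

This is a Sahlqvist (Geach-type) schema ◇^2□^0φ → □^3◇^0φ.
Minimal-valuation argument: fix x; take any y with xR^2y and any z with xR^3z. Set V(φ) to the set of worlds R-reachable from y in exactly 0 steps. Then □^0φ holds at y, so the antecedent holds at x; validity forces ◇^0φ at z, giving a w with zR^0w and yR^0w.
First-order correspondent: ∀x ∀y ∀z ((xR²y ∧ xR³z) → ∃w (y = w ∧ z = w)).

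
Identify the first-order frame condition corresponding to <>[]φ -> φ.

Replacing φ by ¬φ and contraposing gives the equivalent schema φ → □◇φ.
Suppose φ→□◇φ is valid. Take Rxy and set V(φ)={x}. Then φ at x, so □◇φ at x, so ◇φ at y, so some z with Ryz has φ; z=x, i.e. Ryx.
Conversely, on a frame with symmetry the schema holds at every world under every valuation.
Frame condition: forall x forall y (Rxy -> Ryx).

Symmetry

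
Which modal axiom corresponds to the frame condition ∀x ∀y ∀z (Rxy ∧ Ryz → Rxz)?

□q → □□q

This is transitivity; the standard corresponding axiom is 4: □q → □□q.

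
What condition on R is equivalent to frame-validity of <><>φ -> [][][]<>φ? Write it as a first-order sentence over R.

forall x forall y forall z ((x R^2 y & x R^3 z) -> exists w (y = w & zRw))

This is a Sahlqvist (Geach-type) schema ◇^2□^0φ → □^3◇^1φ.
First-order correspondent: forall x forall y forall z ((x R^2 y & x R^3 z) -> exists w (y = w & zRw)).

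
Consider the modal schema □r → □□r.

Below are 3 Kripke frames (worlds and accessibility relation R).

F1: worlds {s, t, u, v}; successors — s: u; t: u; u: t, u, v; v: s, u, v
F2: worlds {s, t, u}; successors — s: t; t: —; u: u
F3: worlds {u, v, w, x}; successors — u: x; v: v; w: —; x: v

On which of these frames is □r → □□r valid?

F2

The schema corresponds to transitivity: ∀x ∀y ∀z (Rxy ∧ Ryz → Rxz).
F1: fails — Ruv and Rvs but not Rus.
F2: condition met.
F3: fails — Rux and Rxv but not Ruv.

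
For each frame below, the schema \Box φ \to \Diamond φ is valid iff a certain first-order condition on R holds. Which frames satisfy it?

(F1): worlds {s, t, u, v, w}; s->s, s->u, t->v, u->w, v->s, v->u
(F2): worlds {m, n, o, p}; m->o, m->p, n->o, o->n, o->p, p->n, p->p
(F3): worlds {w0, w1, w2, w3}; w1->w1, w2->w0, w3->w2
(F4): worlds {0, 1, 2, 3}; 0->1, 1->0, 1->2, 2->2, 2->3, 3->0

The schema corresponds to seriality: \forall x \exists y Rxy.
(F1): fails — world w has no successor.
(F2): condition met.
(F3): fails — world w0 has no successor.
(F4): condition met.
Valid on: (F2), (F4).

(F2), (F4)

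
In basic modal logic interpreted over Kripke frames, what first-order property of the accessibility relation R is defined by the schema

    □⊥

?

□⊥ is valid iff no world has any successor (otherwise □⊥ fails at any world with one).

emptiness of R: ∀x ∀y ¬Rxy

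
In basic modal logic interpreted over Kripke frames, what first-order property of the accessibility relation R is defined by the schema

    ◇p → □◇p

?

the Euclidean property

This schema is the 5 axiom.
It corresponds to the Euclidean property: ∀x ∀y ∀z (Rxy ∧ Rxz → Ryz).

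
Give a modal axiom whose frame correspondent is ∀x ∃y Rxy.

This is seriality; the standard corresponding axiom is D: □ψ → ◇ψ.
Suppose □ψ→◇ψ is valid. At any x set V(ψ)=W. Then □ψ at x, so ◇ψ at x, so x has a successor.

□ψ → ◇ψ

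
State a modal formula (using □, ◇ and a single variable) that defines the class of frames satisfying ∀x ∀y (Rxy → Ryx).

A defining formula is r → □◇r (the B axiom).
Suppose r→□◇r is valid. Take Rxy and set V(r)={x}. Then r at x, so □◇r at x, so ◇r at y, so some z with Ryz has r; z=x, i.e. Ryx.

r → □◇r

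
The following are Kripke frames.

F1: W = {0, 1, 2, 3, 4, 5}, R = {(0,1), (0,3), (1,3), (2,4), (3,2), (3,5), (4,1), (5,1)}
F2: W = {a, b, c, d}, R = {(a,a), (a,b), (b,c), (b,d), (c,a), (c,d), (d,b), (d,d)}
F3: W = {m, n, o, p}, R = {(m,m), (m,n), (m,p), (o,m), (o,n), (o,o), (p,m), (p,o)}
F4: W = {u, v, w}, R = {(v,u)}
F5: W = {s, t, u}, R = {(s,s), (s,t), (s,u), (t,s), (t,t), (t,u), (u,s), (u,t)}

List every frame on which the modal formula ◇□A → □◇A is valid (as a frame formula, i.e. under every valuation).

F5

Frame correspondent (Sahlqvist): ∀x ∀y ∀z (Rxy ∧ Rxz → ∃w (Ryw ∧ Rzw)) — i.e. convergence.
F1: fails — R01 and R03 but 1 and 3 have no common successor.
F2: fails — Rab and Raa but b and a have no common successor.
F3: fails — Rmm and Rmn but m and n have no common successor.
F4: fails — Rvu and Rvu but u and u have no common successor.
F5: condition met.
Valid on: F5.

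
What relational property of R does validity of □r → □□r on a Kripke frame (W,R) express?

Suppose □r→□□r is valid. Take Rxy, Ryz and set V(r)={w : Rxw}. Then □r at x, so □□r at x, so □r at y, so r at z, i.e. Rxz.
Conversely, on a frame with transitivity the schema holds at every world under every valuation.
So the correspondent is transitivity.

transitivity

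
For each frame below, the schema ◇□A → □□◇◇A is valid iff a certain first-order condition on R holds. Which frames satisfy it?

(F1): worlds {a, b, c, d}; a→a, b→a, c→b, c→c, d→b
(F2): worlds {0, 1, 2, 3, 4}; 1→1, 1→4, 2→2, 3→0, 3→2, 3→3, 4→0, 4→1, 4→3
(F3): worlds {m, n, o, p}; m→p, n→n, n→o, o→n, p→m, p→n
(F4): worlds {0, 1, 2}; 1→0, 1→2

This is the axiom for a generalized confluence (Geach) condition; its first-order frame correspondent is ∀x ∀y ∀z ((xRy ∧ xR²z) → ∃w (yRw ∧ zR²w)).
(F1): fails — cRc, cR²a but no w with cRw and aR²w.
(F2): fails — 1R1, 1R²0 but no w with 1Rw and 0R²w.
(F3): fails — pRm, pR²n but no w with mRw and nR²w.
(F4): satisfies the condition.

(F4)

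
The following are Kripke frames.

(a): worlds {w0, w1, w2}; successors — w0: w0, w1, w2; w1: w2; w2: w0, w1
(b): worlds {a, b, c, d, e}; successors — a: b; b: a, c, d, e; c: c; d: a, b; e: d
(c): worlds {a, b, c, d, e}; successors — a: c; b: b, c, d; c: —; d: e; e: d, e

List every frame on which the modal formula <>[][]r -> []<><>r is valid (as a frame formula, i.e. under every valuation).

(a)

The schema corresponds to a generalized confluence (Geach) condition: forall x forall y forall z ((xRy & xRz) -> exists w (y R^2 w & z R^2 w)).
(a): holds.
(b): fails — bRc, bRe but no w with cR²w and eR²w.
(c): fails — aRc, aRc but no w with cR²w and cR²w.
Valid on: (a).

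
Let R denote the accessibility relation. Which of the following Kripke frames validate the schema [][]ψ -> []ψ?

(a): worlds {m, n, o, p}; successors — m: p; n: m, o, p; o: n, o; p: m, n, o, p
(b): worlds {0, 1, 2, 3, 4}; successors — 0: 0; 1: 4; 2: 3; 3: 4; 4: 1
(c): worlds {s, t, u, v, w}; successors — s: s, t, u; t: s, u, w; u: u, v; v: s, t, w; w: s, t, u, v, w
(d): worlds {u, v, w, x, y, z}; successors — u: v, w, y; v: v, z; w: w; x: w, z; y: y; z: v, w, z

This is the axiom for density; its first-order frame correspondent is forall x forall y (Rxy -> exists z (Rxz & Rzy)).
(a): condition met.
(b): fails — R34 but no z with R3z and Rz4.
(c): condition met.
(d): condition met.

(a), (c), (d)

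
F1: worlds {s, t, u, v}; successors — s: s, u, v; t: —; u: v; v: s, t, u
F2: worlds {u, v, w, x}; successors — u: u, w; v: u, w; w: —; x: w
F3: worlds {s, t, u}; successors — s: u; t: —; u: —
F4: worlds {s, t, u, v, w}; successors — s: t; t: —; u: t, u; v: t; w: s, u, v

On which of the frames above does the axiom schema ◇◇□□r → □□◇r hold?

F3

This is the axiom for a generalized confluence (Geach) condition; its first-order frame correspondent is ∀x ∀y ∀z ((xR²y ∧ xR²z) → ∃w (yR²w ∧ zRw)).
F1: fails — sR²s, sR²t but no w with sR²w and tRw.
F2: fails — uR²u, uR²w but no t with uR²t and wRt.
F3: ✓.
F4: fails — uR²t, uR²t but no w* with tR²w* and tRw*.
Valid on: F3.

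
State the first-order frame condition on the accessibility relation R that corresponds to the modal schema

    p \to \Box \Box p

This is a Sahlqvist (Geach-type) schema ◇^0□^0p → □^2◇^0p.
First-order correspondent: \forall x \forall z (x R^2 z \to \exists w (x = w \wedge z = w)).

\forall x \forall z (x R^2 z \to \exists w (x = w \wedge z = w))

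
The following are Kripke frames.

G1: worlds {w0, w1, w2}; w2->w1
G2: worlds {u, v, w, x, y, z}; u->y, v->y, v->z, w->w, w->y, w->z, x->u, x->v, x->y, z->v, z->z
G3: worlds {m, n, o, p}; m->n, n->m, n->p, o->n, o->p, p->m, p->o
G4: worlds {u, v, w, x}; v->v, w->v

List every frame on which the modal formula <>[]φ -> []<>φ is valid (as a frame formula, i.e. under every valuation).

This is the axiom for convergence; its first-order frame correspondent is forall x forall y forall z (Rxy & Rxz -> exists w (Ryw & Rzw)).
G1: fails — Rw2w1 and Rw2w1 but w1 and w1 have no common successor.
G2: fails — Ruy and Ruy but y and y have no common successor.
G3: fails — Rnm and Rnp but m and p have no common successor.
G4: holds.

G4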